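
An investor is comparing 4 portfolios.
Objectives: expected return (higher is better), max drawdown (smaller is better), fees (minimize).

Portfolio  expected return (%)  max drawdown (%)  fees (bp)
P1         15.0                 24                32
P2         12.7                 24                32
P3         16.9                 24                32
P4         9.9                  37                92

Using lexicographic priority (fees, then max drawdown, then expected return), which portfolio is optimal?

P3

First minimize fees: best is 32, kept {P1, P2, P3}.
Then minimize max drawdown: best is 24, kept {P1, P2, P3}.
Then maximize expected return: best is 16.9, kept {P3}.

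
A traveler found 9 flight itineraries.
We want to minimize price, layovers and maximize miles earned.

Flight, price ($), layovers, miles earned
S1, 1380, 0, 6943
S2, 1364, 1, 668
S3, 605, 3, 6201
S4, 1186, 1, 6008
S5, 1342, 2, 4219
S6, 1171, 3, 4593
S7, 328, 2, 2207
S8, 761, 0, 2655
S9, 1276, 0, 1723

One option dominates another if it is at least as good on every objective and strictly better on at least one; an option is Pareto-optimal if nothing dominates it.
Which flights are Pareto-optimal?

S1, S3, S4, S7, S8

S1: not dominated (best miles earned).
S2: dominated by S4 (price 1186≤1364, layovers 1≤1, miles earned 6008≥668).
S3: not dominated.
S4: not dominated.
S5: dominated by S4 (price 1186≤1342, layovers 1≤2, miles earned 6008≥4219).
S6: dominated by S3 (price 605≤1171, layovers 3≤3, miles earned 6201≥4593).
S7: not dominated (best price).
S8: not dominated.
S9: dominated by S8 (price 761≤1276, layovers 0≤0, miles earned 2655≥1723).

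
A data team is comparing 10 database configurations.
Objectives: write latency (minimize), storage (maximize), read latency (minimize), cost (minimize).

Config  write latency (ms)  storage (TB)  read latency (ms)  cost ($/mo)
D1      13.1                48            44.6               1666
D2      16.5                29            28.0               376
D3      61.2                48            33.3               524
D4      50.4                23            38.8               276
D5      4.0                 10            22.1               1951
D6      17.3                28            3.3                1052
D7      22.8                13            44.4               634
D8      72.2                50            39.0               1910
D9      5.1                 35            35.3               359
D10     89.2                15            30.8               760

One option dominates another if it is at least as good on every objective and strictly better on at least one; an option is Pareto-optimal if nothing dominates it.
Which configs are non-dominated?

D1, D2, D3, D4, D5, D6, D8, D9

D1: not dominated.
D2: not dominated.
D3: not dominated.
D4: not dominated (best cost).
D5: not dominated (best write latency).
D6: not dominated (best read latency).
D7: dominated by D2 (write latency 16.5≤22.8, storage 29≥13, read latency 28.0≤44.4, cost 376≤634).
D8: not dominated (best storage).
D9: not dominated.
D10: dominated by D2 (write latency 16.5≤89.2, storage 29≥15, read latency 28.0≤30.8, cost 376≤760).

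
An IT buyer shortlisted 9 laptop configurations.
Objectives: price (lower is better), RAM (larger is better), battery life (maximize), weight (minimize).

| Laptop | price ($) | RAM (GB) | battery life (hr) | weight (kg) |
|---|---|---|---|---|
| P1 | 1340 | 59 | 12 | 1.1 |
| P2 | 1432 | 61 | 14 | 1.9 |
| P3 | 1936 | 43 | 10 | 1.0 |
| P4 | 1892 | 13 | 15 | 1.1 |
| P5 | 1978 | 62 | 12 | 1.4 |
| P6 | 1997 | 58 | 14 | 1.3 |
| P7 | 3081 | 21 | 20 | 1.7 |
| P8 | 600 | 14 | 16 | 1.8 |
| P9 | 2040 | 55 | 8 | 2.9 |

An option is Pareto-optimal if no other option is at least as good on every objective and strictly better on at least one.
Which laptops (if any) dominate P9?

P1, P2, P5, P6

P1: price 1340≤2040, RAM 59≥55, battery life 12≥8, weight 1.1≤2.9 — dominates P9.
P2: price 1432≤2040, RAM 61≥55, battery life 14≥8, weight 1.9≤2.9 — dominates P9.
P5: price 1978≤2040, RAM 62≥55, battery life 12≥8, weight 1.4≤2.9 — dominates P9.
P6: price 1997≤2040, RAM 58≥55, battery life 14≥8, weight 1.3≤2.9 — dominates P9.
Others (P3, P4, P7, P8) are each worse than P9 on at least one objective.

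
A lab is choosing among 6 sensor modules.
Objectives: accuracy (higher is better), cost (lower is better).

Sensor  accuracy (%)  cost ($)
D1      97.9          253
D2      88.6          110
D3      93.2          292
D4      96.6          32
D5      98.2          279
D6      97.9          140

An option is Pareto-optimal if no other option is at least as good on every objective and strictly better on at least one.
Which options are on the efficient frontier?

D1: dominated by D6 (accuracy 97.9≥97.9, cost 140≤253).
D2: dominated by D4 (accuracy 96.6≥88.6, cost 32≤110).
D3: dominated by D1 (accuracy 97.9≥93.2, cost 253≤292).
D4: not dominated (best cost).
D5: not dominated (best accuracy).
D6: not dominated.

D4, D5, D6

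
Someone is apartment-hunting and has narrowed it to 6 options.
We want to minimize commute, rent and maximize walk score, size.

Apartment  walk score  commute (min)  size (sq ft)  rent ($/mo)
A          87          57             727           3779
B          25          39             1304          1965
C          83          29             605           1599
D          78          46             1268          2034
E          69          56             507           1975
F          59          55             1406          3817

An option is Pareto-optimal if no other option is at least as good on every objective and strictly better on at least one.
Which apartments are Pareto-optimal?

A: not dominated (best walk score).
B: not dominated.
C: not dominated (best commute).
D: not dominated.
E: dominated by C (walk score 83≥69, commute 29≤56, size 605≥507, rent 1599≤1975).
F: not dominated (best size).

A, B, C, D, F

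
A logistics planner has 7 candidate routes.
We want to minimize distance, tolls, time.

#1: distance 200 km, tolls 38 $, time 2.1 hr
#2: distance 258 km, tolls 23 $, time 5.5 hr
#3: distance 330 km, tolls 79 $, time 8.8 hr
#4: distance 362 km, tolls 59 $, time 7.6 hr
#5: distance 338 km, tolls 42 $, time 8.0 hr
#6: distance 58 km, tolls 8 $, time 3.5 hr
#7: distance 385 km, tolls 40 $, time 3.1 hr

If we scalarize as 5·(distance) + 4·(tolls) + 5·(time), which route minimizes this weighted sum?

#6

#1: 5·200 + 4·38 + 5·2.1 = 1162.5
#2: 5·258 + 4·23 + 5·5.5 = 1409.5
#3: 5·330 + 4·79 + 5·8.8 = 2010.0
#4: 5·362 + 4·59 + 5·7.6 = 2084.0
#5: 5·338 + 4·42 + 5·8.0 = 1898.0
#6: 5·58 + 4·8 + 5·3.5 = 339.5
#7: 5·385 + 4·40 + 5·3.1 = 2100.5
Lowest: #6 at 339.5.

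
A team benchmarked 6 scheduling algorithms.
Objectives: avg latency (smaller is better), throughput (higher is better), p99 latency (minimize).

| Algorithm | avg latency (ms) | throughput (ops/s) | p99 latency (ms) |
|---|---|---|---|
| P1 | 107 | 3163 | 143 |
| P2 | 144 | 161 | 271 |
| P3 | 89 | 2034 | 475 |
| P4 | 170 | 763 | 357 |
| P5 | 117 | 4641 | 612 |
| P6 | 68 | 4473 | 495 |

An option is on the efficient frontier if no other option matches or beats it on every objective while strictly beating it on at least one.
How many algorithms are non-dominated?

P1: not dominated (best p99 latency).
P2: dominated by P1 (avg latency 107≤144, throughput 3163≥161, p99 latency 143≤271).
P3: not dominated.
P4: dominated by P1 (avg latency 107≤170, throughput 3163≥763, p99 latency 143≤357).
P5: not dominated (best throughput).
P6: not dominated (best avg latency).
Pareto-optimal: P1, P3, P5, P6 → 4.

4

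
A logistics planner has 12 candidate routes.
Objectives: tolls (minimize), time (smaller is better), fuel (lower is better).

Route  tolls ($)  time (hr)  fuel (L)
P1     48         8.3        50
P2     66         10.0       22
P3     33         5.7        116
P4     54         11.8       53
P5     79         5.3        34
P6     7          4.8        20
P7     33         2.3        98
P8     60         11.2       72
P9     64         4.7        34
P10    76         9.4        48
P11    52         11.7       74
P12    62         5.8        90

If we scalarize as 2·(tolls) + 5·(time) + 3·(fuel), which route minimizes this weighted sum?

P1: 2·48 + 5·8.3 + 3·50 = 287.5
P2: 2·66 + 5·10.0 + 3·22 = 248.0
P3: 2·33 + 5·5.7 + 3·116 = 442.5
P4: 2·54 + 5·11.8 + 3·53 = 326.0
P5: 2·79 + 5·5.3 + 3·34 = 286.5
P6: 2·7 + 5·4.8 + 3·20 = 98.0
P7: 2·33 + 5·2.3 + 3·98 = 371.5
P8: 2·60 + 5·11.2 + 3·72 = 392.0
P9: 2·64 + 5·4.7 + 3·34 = 253.5
P10: 2·76 + 5·9.4 + 3·48 = 343.0
P11: 2·52 + 5·11.7 + 3·74 = 384.5
P12: 2·62 + 5·5.8 + 3·90 = 423.0
Lowest: P6 at 98.0.

P6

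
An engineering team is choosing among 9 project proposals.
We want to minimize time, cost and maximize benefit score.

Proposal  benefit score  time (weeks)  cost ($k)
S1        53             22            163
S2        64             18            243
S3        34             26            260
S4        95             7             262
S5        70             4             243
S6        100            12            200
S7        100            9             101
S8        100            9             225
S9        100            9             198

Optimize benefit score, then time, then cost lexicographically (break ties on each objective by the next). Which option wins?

First maximize benefit score: best is 100, kept {S6, S7, S8, S9}.
Then minimize time: best is 9, kept {S7, S8, S9}.
Then minimize cost: best is 101, kept {S7}.

S7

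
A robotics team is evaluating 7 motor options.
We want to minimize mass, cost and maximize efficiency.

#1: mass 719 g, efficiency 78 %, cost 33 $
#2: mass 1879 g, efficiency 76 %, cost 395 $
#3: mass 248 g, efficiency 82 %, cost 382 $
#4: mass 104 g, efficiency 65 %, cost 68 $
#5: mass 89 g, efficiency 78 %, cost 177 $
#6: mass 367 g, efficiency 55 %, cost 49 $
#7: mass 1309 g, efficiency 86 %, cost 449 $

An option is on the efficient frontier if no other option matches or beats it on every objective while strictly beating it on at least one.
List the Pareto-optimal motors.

#1: not dominated (best cost).
#2: dominated by #1 (mass 719≤1879, efficiency 78≥76, cost 33≤395).
#3: not dominated.
#4: not dominated.
#5: not dominated (best mass).
#6: not dominated.
#7: not dominated (best efficiency).

#1, #3, #4, #5, #6, #7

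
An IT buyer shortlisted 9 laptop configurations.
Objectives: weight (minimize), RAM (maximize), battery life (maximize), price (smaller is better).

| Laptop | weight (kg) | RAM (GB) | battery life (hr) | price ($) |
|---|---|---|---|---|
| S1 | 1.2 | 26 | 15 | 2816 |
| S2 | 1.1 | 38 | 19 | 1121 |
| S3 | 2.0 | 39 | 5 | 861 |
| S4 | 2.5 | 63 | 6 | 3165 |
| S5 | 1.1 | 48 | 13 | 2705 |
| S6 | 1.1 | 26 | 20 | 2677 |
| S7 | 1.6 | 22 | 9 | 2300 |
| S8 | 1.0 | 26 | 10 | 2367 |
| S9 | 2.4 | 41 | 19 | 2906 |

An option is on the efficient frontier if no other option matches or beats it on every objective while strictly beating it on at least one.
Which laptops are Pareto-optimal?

S2, S3, S4, S5, S6, S8, S9

S1: dominated by S2 (weight 1.1≤1.2, RAM 38≥26, battery life 19≥15, price 1121≤2816).
S2: not dominated.
S3: not dominated (best price).
S4: not dominated (best RAM).
S5: not dominated.
S6: not dominated (best battery life).
S7: dominated by S2 (weight 1.1≤1.6, RAM 38≥22, battery life 19≥9, price 1121≤2300).
S8: not dominated (best weight).
S9: not dominated.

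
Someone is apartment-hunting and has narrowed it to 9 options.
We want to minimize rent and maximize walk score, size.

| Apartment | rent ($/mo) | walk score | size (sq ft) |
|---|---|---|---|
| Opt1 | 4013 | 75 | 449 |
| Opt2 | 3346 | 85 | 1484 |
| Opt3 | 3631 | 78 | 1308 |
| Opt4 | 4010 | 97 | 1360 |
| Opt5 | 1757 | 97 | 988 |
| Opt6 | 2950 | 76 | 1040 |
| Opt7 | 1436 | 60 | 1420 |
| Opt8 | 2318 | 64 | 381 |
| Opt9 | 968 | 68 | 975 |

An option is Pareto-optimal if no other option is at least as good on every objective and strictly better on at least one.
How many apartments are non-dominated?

Opt1: dominated by Opt2 (rent 3346≤4013, walk score 85≥75, size 1484≥449).
Opt2: not dominated (best size).
Opt3: dominated by Opt2 (rent 3346≤3631, walk score 85≥78, size 1484≥1308).
Opt4: not dominated.
Opt5: not dominated.
Opt6: not dominated.
Opt7: not dominated.
Opt8: dominated by Opt5 (rent 1757≤2318, walk score 97≥64, size 988≥381).
Opt9: not dominated (best rent).
Pareto-optimal: Opt2, Opt4, Opt5, Opt6, Opt7, Opt9 → 6.

6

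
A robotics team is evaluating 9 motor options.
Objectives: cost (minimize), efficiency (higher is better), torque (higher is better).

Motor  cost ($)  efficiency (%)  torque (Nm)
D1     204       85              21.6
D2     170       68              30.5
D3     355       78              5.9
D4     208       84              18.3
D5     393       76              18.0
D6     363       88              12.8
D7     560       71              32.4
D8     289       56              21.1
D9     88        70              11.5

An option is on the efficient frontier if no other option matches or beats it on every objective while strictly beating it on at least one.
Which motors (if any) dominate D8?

D1: cost 204≤289, efficiency 85≥56, torque 21.6≥21.1 — dominates D8.
D2: cost 170≤289, efficiency 68≥56, torque 30.5≥21.1 — dominates D8.
Others (D3, D4, D5, D6, D7, D9) are each worse than D8 on at least one objective.

D1, D2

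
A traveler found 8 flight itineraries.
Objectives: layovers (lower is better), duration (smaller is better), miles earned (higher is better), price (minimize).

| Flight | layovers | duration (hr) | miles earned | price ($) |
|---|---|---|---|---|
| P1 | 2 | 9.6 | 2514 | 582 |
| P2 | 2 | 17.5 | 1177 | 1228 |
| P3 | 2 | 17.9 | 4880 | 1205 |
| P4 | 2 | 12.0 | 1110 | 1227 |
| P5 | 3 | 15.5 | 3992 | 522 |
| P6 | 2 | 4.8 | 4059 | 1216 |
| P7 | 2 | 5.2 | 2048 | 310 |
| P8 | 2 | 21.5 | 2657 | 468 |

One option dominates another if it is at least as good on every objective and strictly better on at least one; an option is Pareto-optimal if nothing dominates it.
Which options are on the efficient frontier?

P1, P3, P5, P6, P7, P8

P1: not dominated.
P2: dominated by P1 (layovers 2≤2, duration 9.6≤17.5, miles earned 2514≥1177, price 582≤1228).
P3: not dominated (best miles earned).
P4: dominated by P1 (layovers 2≤2, duration 9.6≤12.0, miles earned 2514≥1110, price 582≤1227).
P5: not dominated.
P6: not dominated (best duration).
P7: not dominated (best price).
P8: not dominated.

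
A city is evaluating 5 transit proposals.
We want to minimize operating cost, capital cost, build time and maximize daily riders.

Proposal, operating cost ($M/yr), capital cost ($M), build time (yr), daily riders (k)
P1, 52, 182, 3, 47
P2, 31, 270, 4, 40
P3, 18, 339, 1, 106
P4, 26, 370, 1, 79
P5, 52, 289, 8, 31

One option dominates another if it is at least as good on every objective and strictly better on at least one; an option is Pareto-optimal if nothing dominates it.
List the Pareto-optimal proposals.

P1, P2, P3

P1: not dominated (best capital cost).
P2: not dominated.
P3: not dominated (best operating cost).
P4: dominated by P3 (operating cost 18≤26, capital cost 339≤370, build time 1≤1, daily riders 106≥79).
P5: dominated by P1 (operating cost 52≤52, capital cost 182≤289, build time 3≤8, daily riders 47≥31).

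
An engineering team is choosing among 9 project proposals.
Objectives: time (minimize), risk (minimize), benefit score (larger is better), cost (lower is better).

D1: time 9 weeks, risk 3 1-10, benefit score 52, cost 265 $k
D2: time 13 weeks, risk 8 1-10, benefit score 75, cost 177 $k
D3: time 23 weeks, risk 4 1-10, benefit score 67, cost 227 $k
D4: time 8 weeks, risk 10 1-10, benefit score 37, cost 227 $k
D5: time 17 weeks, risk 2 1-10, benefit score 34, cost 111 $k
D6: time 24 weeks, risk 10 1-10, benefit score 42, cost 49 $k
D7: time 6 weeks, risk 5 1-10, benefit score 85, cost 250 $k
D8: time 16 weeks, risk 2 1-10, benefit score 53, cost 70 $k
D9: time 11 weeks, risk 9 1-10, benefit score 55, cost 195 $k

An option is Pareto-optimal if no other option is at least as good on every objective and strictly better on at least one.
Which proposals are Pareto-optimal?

D1, D2, D3, D4, D6, D7, D8, D9

D1: not dominated.
D2: not dominated.
D3: not dominated.
D4: not dominated.
D5: dominated by D8 (time 16≤17, risk 2≤2, benefit score 53≥34, cost 70≤111).
D6: not dominated (best cost).
D7: not dominated (best time).
D8: not dominated.
D9: not dominated.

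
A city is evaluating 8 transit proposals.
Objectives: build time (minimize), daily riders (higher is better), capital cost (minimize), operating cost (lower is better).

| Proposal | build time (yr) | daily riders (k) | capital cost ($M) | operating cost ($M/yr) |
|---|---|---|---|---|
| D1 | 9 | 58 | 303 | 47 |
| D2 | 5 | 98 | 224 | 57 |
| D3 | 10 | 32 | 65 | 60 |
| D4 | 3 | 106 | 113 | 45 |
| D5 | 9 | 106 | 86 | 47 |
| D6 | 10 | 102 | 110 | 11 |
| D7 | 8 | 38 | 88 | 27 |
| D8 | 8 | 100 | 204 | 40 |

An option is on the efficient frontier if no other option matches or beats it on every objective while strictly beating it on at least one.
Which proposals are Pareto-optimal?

D3, D4, D5, D6, D7, D8

D1: dominated by D4 (build time 3≤9, daily riders 106≥58, capital cost 113≤303, operating cost 45≤47).
D2: dominated by D4 (build time 3≤5, daily riders 106≥98, capital cost 113≤224, operating cost 45≤57).
D3: not dominated (best capital cost).
D4: not dominated (best build time).
D5: not dominated.
D6: not dominated (best operating cost).
D7: not dominated.
D8: not dominated.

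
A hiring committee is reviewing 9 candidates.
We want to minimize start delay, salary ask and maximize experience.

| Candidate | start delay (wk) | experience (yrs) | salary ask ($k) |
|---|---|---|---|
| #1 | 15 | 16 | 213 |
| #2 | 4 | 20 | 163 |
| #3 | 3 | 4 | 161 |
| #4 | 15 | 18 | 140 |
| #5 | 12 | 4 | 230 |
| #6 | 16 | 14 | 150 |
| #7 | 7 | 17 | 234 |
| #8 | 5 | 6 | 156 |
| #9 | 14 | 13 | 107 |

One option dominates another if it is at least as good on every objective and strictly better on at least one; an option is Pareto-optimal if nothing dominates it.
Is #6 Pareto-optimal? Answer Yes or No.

#4 vs #6: start delay 15≤16, experience 18≥14, salary ask 140≤150 — #4 is at least as good on every objective and strictly better on at least one, so #4 dominates #6.

No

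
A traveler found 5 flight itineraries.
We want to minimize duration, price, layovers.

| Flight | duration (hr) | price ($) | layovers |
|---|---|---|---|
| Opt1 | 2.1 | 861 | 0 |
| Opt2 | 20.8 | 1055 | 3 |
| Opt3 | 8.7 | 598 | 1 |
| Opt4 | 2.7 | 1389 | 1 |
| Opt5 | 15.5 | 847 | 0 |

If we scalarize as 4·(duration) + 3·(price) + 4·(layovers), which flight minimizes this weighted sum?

Opt1: 4·2.1 + 3·861 + 4·0 = 2591.4
Opt2: 4·20.8 + 3·1055 + 4·3 = 3260.2
Opt3: 4·8.7 + 3·598 + 4·1 = 1832.8
Opt4: 4·2.7 + 3·1389 + 4·1 = 4181.8
Opt5: 4·15.5 + 3·847 + 4·0 = 2603.0
Lowest: Opt3 at 1832.8.

Opt3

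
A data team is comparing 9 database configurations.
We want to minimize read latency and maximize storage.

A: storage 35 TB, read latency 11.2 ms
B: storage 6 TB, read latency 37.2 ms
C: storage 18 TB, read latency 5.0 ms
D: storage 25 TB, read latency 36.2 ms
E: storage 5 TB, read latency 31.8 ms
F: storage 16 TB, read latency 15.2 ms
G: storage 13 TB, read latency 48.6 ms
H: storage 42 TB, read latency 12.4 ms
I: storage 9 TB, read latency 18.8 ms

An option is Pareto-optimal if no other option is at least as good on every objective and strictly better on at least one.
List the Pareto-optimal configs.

A, C, H

A: not dominated.
B: dominated by A (storage 35≥6, read latency 11.2≤37.2).
C: not dominated (best read latency).
D: dominated by A (storage 35≥25, read latency 11.2≤36.2).
E: dominated by A (storage 35≥5, read latency 11.2≤31.8).
F: dominated by A (storage 35≥16, read latency 11.2≤15.2).
G: dominated by A (storage 35≥13, read latency 11.2≤48.6).
H: not dominated (best storage).
I: dominated by A (storage 35≥9, read latency 11.2≤18.8).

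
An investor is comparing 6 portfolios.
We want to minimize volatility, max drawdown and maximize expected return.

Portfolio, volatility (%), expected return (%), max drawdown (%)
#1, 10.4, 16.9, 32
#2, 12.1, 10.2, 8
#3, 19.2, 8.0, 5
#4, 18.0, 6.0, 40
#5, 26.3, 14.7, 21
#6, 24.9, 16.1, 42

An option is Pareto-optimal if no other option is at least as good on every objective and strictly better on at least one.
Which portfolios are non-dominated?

#1: not dominated (best volatility).
#2: not dominated.
#3: not dominated (best max drawdown).
#4: dominated by #1 (volatility 10.4≤18.0, expected return 16.9≥6.0, max drawdown 32≤40).
#5: not dominated.
#6: dominated by #1 (volatility 10.4≤24.9, expected return 16.9≥16.1, max drawdown 32≤42).

#1, #2, #3, #5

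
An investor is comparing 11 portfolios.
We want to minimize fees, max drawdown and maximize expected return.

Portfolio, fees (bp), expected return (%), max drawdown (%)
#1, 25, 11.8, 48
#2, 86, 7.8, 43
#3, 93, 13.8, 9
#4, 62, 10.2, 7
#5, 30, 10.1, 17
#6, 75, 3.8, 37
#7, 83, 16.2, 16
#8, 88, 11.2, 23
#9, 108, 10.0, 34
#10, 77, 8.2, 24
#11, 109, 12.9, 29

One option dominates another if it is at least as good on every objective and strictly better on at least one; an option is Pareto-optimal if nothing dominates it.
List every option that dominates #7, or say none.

#1: worse on expected return (11.8 vs 16.2).
#2: worse on fees (86 vs 83).
#3: worse on fees (93 vs 83).
#4: worse on expected return (10.2 vs 16.2).
#5: worse on expected return (10.1 vs 16.2).
#6: worse on expected return (3.8 vs 16.2).
#8: worse on fees (88 vs 83).
#9: worse on fees (108 vs 83).
#10: worse on expected return (8.2 vs 16.2).
#11: worse on fees (109 vs 83).
No option dominates #7.

none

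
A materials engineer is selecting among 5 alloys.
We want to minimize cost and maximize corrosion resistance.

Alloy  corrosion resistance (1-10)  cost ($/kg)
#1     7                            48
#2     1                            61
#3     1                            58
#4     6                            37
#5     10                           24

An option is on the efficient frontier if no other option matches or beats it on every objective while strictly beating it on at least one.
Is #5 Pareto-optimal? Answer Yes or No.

#1: worse on corrosion resistance (7 vs 10).
#2: worse on corrosion resistance (1 vs 10).
#3: worse on corrosion resistance (1 vs 10).
#4: worse on corrosion resistance (6 vs 10).
No option is at least as good as #5 on every objective and strictly better on one.

Yes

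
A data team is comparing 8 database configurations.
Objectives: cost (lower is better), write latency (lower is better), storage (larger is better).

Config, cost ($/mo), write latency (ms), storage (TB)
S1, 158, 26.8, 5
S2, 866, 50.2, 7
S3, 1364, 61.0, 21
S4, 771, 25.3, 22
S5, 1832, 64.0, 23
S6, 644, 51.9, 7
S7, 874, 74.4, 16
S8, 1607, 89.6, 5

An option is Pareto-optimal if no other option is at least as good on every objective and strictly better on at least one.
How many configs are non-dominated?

4

S1: not dominated (best cost).
S2: dominated by S4 (cost 771≤866, write latency 25.3≤50.2, storage 22≥7).
S3: dominated by S4 (cost 771≤1364, write latency 25.3≤61.0, storage 22≥21).
S4: not dominated (best write latency).
S5: not dominated (best storage).
S6: not dominated.
S7: dominated by S4 (cost 771≤874, write latency 25.3≤74.4, storage 22≥16).
S8: dominated by S1 (cost 158≤1607, write latency 26.8≤89.6, storage 5≥5).
Pareto-optimal: S1, S4, S5, S6 → 4.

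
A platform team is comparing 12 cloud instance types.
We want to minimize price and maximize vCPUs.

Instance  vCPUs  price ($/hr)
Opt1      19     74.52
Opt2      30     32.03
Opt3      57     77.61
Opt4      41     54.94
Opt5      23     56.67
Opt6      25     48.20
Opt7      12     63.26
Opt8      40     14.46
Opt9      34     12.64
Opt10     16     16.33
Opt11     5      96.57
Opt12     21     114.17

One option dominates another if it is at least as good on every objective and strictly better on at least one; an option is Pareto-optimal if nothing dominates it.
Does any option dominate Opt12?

Opt2 vs Opt12: vCPUs 30≥21, price 32.03≤114.17 — Opt2 is at least as good on every objective and strictly better on at least one, so Opt2 dominates Opt12.

Yes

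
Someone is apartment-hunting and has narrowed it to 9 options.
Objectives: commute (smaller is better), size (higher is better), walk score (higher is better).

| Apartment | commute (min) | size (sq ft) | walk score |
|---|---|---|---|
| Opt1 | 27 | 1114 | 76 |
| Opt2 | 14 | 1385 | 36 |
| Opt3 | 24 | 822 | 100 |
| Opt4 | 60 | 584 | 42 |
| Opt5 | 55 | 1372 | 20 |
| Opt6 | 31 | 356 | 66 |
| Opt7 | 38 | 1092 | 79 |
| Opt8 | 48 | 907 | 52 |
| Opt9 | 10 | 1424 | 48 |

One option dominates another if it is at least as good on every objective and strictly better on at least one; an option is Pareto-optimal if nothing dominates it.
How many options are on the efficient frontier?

4

Opt1: not dominated.
Opt2: dominated by Opt9 (commute 10≤14, size 1424≥1385, walk score 48≥36).
Opt3: not dominated (best walk score).
Opt4: dominated by Opt1 (commute 27≤60, size 1114≥584, walk score 76≥42).
Opt5: dominated by Opt2 (commute 14≤55, size 1385≥1372, walk score 36≥20).
Opt6: dominated by Opt1 (commute 27≤31, size 1114≥356, walk score 76≥66).
Opt7: not dominated.
Opt8: dominated by Opt1 (commute 27≤48, size 1114≥907, walk score 76≥52).
Opt9: not dominated (best commute).
Pareto-optimal: Opt1, Opt3, Opt7, Opt9 → 4.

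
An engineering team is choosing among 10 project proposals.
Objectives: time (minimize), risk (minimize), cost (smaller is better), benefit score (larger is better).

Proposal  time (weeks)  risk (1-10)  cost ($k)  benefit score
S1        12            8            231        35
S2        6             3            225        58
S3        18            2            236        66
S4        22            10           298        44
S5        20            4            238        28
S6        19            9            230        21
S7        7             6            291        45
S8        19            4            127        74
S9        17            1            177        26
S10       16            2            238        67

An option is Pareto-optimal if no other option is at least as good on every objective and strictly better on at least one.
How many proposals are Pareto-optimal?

S1: dominated by S2 (time 6≤12, risk 3≤8, cost 225≤231, benefit score 58≥35).
S2: not dominated (best time).
S3: not dominated.
S4: dominated by S2 (time 6≤22, risk 3≤10, cost 225≤298, benefit score 58≥44).
S5: dominated by S2 (time 6≤20, risk 3≤4, cost 225≤238, benefit score 58≥28).
S6: dominated by S2 (time 6≤19, risk 3≤9, cost 225≤230, benefit score 58≥21).
S7: dominated by S2 (time 6≤7, risk 3≤6, cost 225≤291, benefit score 58≥45).
S8: not dominated (best cost).
S9: not dominated (best risk).
S10: not dominated.
Pareto-optimal: S2, S3, S8, S9, S10 → 5.

5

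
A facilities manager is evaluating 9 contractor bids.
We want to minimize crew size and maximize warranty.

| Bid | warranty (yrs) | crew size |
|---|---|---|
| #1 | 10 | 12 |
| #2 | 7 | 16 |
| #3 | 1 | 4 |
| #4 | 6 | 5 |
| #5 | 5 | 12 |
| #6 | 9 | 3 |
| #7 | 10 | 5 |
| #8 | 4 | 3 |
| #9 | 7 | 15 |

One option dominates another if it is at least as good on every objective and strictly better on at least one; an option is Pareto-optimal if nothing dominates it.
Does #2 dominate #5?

No

#2 vs #5: #2 is worse on crew size (16 vs 12), so it does not dominate #5.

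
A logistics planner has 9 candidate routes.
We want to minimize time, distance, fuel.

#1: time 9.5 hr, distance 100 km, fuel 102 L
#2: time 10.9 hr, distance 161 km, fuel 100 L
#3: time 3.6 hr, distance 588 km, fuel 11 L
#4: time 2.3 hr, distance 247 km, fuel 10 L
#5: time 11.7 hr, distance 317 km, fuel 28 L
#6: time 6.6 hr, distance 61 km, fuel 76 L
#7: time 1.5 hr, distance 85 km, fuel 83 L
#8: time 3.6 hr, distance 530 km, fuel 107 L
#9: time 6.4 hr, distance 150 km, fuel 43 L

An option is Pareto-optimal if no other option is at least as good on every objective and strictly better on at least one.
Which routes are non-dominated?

#1: dominated by #6 (time 6.6≤9.5, distance 61≤100, fuel 76≤102).
#2: dominated by #6 (time 6.6≤10.9, distance 61≤161, fuel 76≤100).
#3: dominated by #4 (time 2.3≤3.6, distance 247≤588, fuel 10≤11).
#4: not dominated (best fuel).
#5: dominated by #4 (time 2.3≤11.7, distance 247≤317, fuel 10≤28).
#6: not dominated (best distance).
#7: not dominated (best time).
#8: dominated by #4 (time 2.3≤3.6, distance 247≤530, fuel 10≤107).
#9: not dominated.

#4, #6, #7, #9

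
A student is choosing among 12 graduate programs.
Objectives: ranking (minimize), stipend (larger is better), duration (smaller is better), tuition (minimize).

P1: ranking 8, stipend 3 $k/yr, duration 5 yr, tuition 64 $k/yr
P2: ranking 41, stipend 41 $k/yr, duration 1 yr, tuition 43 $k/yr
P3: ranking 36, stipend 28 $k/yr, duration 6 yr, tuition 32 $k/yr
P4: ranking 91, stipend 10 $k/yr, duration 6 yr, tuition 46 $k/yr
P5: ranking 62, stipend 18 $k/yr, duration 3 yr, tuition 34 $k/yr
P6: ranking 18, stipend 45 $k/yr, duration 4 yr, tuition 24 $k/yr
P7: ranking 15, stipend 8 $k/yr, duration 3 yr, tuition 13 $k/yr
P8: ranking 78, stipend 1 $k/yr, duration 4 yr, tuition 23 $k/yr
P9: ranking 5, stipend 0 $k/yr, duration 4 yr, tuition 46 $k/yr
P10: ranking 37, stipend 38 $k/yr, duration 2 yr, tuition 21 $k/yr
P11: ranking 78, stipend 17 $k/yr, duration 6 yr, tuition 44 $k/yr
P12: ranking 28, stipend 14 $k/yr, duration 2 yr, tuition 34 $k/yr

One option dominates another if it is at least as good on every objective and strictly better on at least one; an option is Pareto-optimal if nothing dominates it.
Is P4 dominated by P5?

P5 vs P4: ranking 62≤91, stipend 18≥10, duration 3≤6, tuition 34≤46 — P5 is at least as good on every objective with at least one strict improvement.

Yes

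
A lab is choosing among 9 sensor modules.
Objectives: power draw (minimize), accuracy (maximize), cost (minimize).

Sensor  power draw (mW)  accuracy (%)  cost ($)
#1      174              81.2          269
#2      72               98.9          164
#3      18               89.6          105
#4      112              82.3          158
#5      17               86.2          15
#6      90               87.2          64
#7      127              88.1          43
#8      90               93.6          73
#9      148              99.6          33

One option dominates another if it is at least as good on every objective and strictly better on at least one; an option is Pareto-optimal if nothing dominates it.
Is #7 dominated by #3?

#3 vs #7: #3 is worse on cost (105 vs 43), so it does not dominate #7.

No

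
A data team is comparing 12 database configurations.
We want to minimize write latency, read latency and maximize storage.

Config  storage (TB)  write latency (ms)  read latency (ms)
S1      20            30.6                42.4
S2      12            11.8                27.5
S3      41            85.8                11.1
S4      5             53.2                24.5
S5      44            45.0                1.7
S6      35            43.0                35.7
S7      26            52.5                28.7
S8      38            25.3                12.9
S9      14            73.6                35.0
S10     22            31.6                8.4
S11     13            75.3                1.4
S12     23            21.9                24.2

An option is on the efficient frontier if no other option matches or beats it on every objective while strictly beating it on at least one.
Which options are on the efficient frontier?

S2, S5, S8, S10, S11, S12

S1: dominated by S8 (storage 38≥20, write latency 25.3≤30.6, read latency 12.9≤42.4).
S2: not dominated (best write latency).
S3: dominated by S5 (storage 44≥41, write latency 45.0≤85.8, read latency 1.7≤11.1).
S4: dominated by S5 (storage 44≥5, write latency 45.0≤53.2, read latency 1.7≤24.5).
S5: not dominated (best storage).
S6: dominated by S8 (storage 38≥35, write latency 25.3≤43.0, read latency 12.9≤35.7).
S7: dominated by S5 (storage 44≥26, write latency 45.0≤52.5, read latency 1.7≤28.7).
S8: not dominated.
S9: dominated by S5 (storage 44≥14, write latency 45.0≤73.6, read latency 1.7≤35.0).
S10: not dominated.
S11: not dominated (best read latency).
S12: not dominated.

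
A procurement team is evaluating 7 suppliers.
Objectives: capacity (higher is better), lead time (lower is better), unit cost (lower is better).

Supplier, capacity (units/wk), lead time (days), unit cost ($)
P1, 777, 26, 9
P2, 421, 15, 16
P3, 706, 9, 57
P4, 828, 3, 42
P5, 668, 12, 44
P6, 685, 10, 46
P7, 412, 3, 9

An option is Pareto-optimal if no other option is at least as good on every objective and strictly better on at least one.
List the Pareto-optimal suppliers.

P1: not dominated.
P2: not dominated.
P3: dominated by P4 (capacity 828≥706, lead time 3≤9, unit cost 42≤57).
P4: not dominated (best capacity).
P5: dominated by P4 (capacity 828≥668, lead time 3≤12, unit cost 42≤44).
P6: dominated by P4 (capacity 828≥685, lead time 3≤10, unit cost 42≤46).
P7: not dominated.

P1, P2, P4, P7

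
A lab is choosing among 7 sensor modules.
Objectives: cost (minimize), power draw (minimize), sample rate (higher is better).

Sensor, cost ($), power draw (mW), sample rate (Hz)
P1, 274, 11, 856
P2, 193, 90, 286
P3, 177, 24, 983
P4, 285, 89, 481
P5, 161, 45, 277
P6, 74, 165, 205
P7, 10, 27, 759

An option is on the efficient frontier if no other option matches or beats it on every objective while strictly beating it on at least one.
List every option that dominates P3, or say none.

P1: worse on cost (274 vs 177).
P2: worse on cost (193 vs 177).
P4: worse on cost (285 vs 177).
P5: worse on power draw (45 vs 24).
P6: worse on power draw (165 vs 24).
P7: worse on power draw (27 vs 24).
No option dominates P3.

none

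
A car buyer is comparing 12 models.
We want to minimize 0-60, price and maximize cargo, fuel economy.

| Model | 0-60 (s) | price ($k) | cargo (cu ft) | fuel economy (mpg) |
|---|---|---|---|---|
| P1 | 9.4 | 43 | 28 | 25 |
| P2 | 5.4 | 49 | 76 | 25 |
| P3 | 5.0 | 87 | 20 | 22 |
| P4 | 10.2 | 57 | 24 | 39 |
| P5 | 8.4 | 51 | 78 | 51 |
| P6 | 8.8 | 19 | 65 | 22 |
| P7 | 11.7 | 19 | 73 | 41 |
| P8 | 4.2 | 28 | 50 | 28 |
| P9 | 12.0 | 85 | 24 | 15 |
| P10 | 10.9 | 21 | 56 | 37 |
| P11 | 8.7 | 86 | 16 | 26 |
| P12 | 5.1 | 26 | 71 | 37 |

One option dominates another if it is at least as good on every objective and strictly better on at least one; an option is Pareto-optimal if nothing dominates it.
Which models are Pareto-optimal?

P1: dominated by P8 (0-60 4.2≤9.4, price 28≤43, cargo 50≥28, fuel economy 28≥25).
P2: not dominated.
P3: dominated by P8 (0-60 4.2≤5.0, price 28≤87, cargo 50≥20, fuel economy 28≥22).
P4: dominated by P5 (0-60 8.4≤10.2, price 51≤57, cargo 78≥24, fuel economy 51≥39).
P5: not dominated (best cargo).
P6: not dominated.
P7: not dominated.
P8: not dominated (best 0-60).
P9: dominated by P1 (0-60 9.4≤12.0, price 43≤85, cargo 28≥24, fuel economy 25≥15).
P10: not dominated.
P11: dominated by P5 (0-60 8.4≤8.7, price 51≤86, cargo 78≥16, fuel economy 51≥26).
P12: not dominated.

P2, P5, P6, P7, P8, P10, P12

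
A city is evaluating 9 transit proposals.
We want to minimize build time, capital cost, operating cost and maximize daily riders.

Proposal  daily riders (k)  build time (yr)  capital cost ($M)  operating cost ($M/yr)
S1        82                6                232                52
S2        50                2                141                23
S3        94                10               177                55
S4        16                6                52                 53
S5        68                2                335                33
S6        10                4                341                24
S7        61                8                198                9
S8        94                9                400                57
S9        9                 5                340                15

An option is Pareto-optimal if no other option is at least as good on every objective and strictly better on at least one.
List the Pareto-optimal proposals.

S1: not dominated.
S2: not dominated.
S3: not dominated.
S4: not dominated (best capital cost).
S5: not dominated.
S6: dominated by S2 (daily riders 50≥10, build time 2≤4, capital cost 141≤341, operating cost 23≤24).
S7: not dominated (best operating cost).
S8: not dominated.
S9: not dominated.

S1, S2, S3, S4, S5, S7, S8, S9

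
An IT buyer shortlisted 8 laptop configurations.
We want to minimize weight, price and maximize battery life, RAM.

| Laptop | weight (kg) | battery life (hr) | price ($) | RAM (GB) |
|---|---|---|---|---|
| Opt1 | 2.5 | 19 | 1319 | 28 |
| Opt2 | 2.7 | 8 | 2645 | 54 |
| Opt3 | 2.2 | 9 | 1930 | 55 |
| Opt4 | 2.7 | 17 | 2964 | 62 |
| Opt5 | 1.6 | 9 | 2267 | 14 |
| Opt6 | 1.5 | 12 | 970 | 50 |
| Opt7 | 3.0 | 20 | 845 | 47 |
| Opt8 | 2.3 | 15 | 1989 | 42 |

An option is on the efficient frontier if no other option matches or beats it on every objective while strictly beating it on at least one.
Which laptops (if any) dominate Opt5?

Opt6: weight 1.5≤1.6, battery life 12≥9, price 970≤2267, RAM 50≥14 — dominates Opt5.
Others (Opt1, Opt2, Opt3, Opt4, Opt7, Opt8) are each worse than Opt5 on at least one objective.

Opt6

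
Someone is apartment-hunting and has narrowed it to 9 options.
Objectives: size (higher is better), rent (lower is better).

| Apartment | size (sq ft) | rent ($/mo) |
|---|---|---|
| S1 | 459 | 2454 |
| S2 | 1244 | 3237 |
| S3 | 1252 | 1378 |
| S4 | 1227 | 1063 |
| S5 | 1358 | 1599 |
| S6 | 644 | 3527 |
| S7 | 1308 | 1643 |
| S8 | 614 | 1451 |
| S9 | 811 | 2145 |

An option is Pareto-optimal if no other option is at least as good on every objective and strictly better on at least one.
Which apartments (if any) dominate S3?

none

S1: worse on size (459 vs 1252).
S2: worse on size (1244 vs 1252).
S4: worse on size (1227 vs 1252).
S5: worse on rent (1599 vs 1378).
S6: worse on size (644 vs 1252).
S7: worse on rent (1643 vs 1378).
S8: worse on size (614 vs 1252).
S9: worse on size (811 vs 1252).
No option dominates S3.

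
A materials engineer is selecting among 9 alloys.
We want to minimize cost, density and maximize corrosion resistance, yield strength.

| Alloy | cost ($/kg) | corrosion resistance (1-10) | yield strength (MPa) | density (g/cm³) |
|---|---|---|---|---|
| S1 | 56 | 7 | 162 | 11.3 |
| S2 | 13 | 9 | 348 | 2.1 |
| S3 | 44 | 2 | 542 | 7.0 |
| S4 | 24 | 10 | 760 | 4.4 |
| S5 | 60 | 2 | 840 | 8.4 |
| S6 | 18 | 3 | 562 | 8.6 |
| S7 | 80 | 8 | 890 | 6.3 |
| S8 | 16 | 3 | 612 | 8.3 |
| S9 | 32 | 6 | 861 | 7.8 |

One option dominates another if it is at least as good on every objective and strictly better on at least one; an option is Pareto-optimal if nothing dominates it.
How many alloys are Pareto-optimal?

S1: dominated by S2 (cost 13≤56, corrosion resistance 9≥7, yield strength 348≥162, density 2.1≤11.3).
S2: not dominated (best cost).
S3: dominated by S4 (cost 24≤44, corrosion resistance 10≥2, yield strength 760≥542, density 4.4≤7.0).
S4: not dominated (best corrosion resistance).
S5: dominated by S9 (cost 32≤60, corrosion resistance 6≥2, yield strength 861≥840, density 7.8≤8.4).
S6: dominated by S8 (cost 16≤18, corrosion resistance 3≥3, yield strength 612≥562, density 8.3≤8.6).
S7: not dominated (best yield strength).
S8: not dominated.
S9: not dominated.
Pareto-optimal: S2, S4, S7, S8, S9 → 5.

5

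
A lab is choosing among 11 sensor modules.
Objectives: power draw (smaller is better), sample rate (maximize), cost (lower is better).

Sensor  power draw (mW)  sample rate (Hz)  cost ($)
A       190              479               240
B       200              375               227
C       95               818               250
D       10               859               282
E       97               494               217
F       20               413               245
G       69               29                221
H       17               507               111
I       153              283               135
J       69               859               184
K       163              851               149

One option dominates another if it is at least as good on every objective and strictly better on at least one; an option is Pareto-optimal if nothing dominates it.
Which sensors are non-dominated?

D, H, J, K

A: dominated by E (power draw 97≤190, sample rate 494≥479, cost 217≤240).
B: dominated by E (power draw 97≤200, sample rate 494≥375, cost 217≤227).
C: dominated by J (power draw 69≤95, sample rate 859≥818, cost 184≤250).
D: not dominated (best power draw).
E: dominated by H (power draw 17≤97, sample rate 507≥494, cost 111≤217).
F: dominated by H (power draw 17≤20, sample rate 507≥413, cost 111≤245).
G: dominated by H (power draw 17≤69, sample rate 507≥29, cost 111≤221).
H: not dominated (best cost).
I: dominated by H (power draw 17≤153, sample rate 507≥283, cost 111≤135).
J: not dominated.
K: not dominated.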